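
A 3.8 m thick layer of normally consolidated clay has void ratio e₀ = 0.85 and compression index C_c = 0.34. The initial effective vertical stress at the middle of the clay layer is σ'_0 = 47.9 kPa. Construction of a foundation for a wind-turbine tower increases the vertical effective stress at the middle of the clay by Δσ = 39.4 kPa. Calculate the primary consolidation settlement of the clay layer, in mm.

S_c ≈ 182 mm

Final effective stress: σ'_f = σ'_0 + Δσ = 47.9 + 39.4 = 87.3 kPa.
Normally consolidated clay, so the full stress increment lies on the virgin compression line:
S_c = C_c·H/(1+e₀)·log₁₀(σ'_f/σ'_0) = 0.34×3.8/(1+0.85)×log₁₀(87.3/47.9)
    = 0.69838 × 0.26068 = 0.1821 m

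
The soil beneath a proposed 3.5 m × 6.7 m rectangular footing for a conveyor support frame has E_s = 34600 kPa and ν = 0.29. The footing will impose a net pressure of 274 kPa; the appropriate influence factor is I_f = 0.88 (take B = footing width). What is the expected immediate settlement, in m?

Immediate (elastic) settlement: S_e = q·B·(1−ν²)/E_s · I_f.
S_e = 274 × 3.5 × (1 − 0.29²) / 34600 × 0.88
    = 274 × 3.5 × 0.9159 / 34600 × 0.88
    = 0.02234 m

S_e ≈ 0.0223 m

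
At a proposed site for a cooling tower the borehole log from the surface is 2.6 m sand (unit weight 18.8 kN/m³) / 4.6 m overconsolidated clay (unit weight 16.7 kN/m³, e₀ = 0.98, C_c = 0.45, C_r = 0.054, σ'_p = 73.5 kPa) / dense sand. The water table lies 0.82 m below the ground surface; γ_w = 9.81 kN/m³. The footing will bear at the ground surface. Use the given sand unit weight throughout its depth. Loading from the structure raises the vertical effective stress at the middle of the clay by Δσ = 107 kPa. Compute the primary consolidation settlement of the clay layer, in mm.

Mid-depth of clay below the ground surface: z = 2.6 + 4.6/2 = 4.9 m.
Total vertical stress at mid-clay: σ_v = 18.8×2.6 + 16.7×2.3 = 87.29 kPa.
Pore pressure: u = 9.81×(4.9 − 0.82) = 40.025 kPa.
Initial effective stress: σ'_0 = σ_v − u = 87.29 − 40.025 = 47.265 kPa.
Final effective stress: σ'_f = 47.265 + 107 = 154.26 kPa.
σ'_f = 154.26 > σ'_p = 73.5 kPa, so the stress path crosses the preconsolidation pressure — recompression up to σ'_p, then virgin compression beyond:
S_c = H/(1+e₀)·[C_r·log₁₀(σ'_p/σ'_0) + C_c·log₁₀(σ'_f/σ'_p)]
    = 4.6/1.98 × [0.054×log₁₀(73.5/47.265) + 0.45×log₁₀(154.26/73.5)]
    = 2.3232 × [0.010354 + 0.14488] = 0.3606 m

S_c ≈ 361 mm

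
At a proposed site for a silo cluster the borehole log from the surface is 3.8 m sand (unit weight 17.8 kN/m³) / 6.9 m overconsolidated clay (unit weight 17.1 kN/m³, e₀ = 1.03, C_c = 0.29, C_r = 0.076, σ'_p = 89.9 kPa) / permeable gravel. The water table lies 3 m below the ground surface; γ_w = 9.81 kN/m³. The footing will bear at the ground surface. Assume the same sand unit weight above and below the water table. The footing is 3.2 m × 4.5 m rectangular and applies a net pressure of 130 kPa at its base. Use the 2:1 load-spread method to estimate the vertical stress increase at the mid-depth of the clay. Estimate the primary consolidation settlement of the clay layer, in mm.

Mid-depth of clay below the ground surface: z = 3.8 + 6.9/2 = 7.25 m.
Total vertical stress at mid-clay: σ_v = 17.8×3.8 + 17.1×3.45 = 126.64 kPa.
Pore pressure: u = 9.81×(7.25 − 3) = 41.693 kPa.
Initial effective stress: σ'_0 = σ_v − u = 126.64 − 41.693 = 84.947 kPa.
Stress increase at mid-clay by the 2:1 spreading method:
Δσ = qBL/((B+z)(L+z)) = 130×3.2×4.5/((3.2+7.25)(4.5+7.25)) = 15.246 kPa
Final effective stress: σ'_f = 84.947 + 15.246 = 100.19 kPa.
σ'_f = 100.19 > σ'_p = 89.9 kPa, so the stress path crosses the preconsolidation pressure — recompression up to σ'_p, then virgin compression beyond:
S_c = H/(1+e₀)·[C_r·log₁₀(σ'_p/σ'_0) + C_c·log₁₀(σ'_f/σ'_p)]
    = 6.9/2.03 × [0.076×log₁₀(89.9/84.947) + 0.29×log₁₀(100.19/89.9)]
    = 3.399 × [0.0018705 + 0.013649] = 0.05275 m

S_c ≈ 52.8 mm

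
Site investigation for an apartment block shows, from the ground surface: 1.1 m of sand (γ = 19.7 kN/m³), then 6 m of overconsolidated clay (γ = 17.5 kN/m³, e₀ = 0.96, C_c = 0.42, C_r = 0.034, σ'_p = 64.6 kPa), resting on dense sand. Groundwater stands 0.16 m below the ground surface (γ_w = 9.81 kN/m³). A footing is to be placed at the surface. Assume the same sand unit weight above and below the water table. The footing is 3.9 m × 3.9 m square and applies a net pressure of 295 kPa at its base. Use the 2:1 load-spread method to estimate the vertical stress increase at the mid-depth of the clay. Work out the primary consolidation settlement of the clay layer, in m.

Mid-depth of clay below the ground surface: z = 1.1 + 6/2 = 4.1 m.
Total vertical stress at mid-clay: σ_v = 19.7×1.1 + 17.5×3 = 74.17 kPa.
Pore pressure: u = 9.81×(4.1 − 0.16) = 38.651 kPa.
Initial effective stress: σ'_0 = σ_v − u = 74.17 − 38.651 = 35.519 kPa.
Stress increase at mid-clay by the 2:1 spreading method:
Δσ = qBL/((B+z)(L+z)) = 295×3.9×3.9/((3.9+4.1)(3.9+4.1)) = 70.109 kPa
Final effective stress: σ'_f = 35.519 + 70.109 = 105.63 kPa.
σ'_f = 105.63 > σ'_p = 64.6 kPa, so the stress path crosses the preconsolidation pressure — recompression up to σ'_p, then virgin compression beyond:
S_c = H/(1+e₀)·[C_r·log₁₀(σ'_p/σ'_0) + C_c·log₁₀(σ'_f/σ'_p)]
    = 6/1.96 × [0.034×log₁₀(64.6/35.519) + 0.42×log₁₀(105.63/64.6)]
    = 3.0612 × [0.0088322 + 0.089693] = 0.3016 m

S_c ≈ 0.302 m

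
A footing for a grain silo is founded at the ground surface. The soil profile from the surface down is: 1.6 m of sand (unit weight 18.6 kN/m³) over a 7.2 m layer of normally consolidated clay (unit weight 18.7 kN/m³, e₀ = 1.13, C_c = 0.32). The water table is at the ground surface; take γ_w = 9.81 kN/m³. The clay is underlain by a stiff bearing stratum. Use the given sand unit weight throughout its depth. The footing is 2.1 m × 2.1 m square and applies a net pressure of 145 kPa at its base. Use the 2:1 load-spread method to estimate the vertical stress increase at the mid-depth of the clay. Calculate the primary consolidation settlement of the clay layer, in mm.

Mid-depth of clay below the ground surface: z = 1.6 + 7.2/2 = 5.2 m.
Total vertical stress at mid-clay: σ_v = 18.6×1.6 + 18.7×3.6 = 97.08 kPa.
Pore pressure: u = 9.81×(5.2 − 0) = 51.012 kPa.
Initial effective stress: σ'_0 = σ_v − u = 97.08 − 51.012 = 46.068 kPa.
Stress increase at mid-clay by the 2:1 spreading method:
Δσ = qBL/((B+z)(L+z)) = 145×2.1×2.1/((2.1+5.2)(2.1+5.2)) = 11.999 kPa
Final effective stress: σ'_f = σ'_0 + Δσ = 46.068 + 11.999 = 58.067 kPa.
Normally consolidated clay, so the full stress increment lies on the virgin compression line:
S_c = C_c·H/(1+e₀)·log₁₀(σ'_f/σ'_0) = 0.32×7.2/(1+1.13)×log₁₀(58.067/46.068)
    = 1.0817 × 0.10053 = 0.1087 m

S_c ≈ 109 mm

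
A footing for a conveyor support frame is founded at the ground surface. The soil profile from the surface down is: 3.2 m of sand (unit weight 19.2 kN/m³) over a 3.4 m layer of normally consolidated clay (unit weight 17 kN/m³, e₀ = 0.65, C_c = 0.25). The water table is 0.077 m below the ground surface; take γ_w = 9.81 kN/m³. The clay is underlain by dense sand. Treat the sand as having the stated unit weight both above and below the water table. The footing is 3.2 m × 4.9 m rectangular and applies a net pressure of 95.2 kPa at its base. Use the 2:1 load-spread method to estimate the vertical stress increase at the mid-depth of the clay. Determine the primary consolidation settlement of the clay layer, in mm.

S_c ≈ 81.1 mm

Mid-depth of clay below the ground surface: z = 3.2 + 3.4/2 = 4.9 m.
Total vertical stress at mid-clay: σ_v = 19.2×3.2 + 17×1.7 = 90.34 kPa.
Pore pressure: u = 9.81×(4.9 − 0.077) = 47.314 kPa.
Initial effective stress: σ'_0 = σ_v − u = 90.34 − 47.314 = 43.026 kPa.
Stress increase at mid-clay by the 2:1 spreading method:
Δσ = qBL/((B+z)(L+z)) = 95.2×3.2×4.9/((3.2+4.9)(4.9+4.9)) = 18.805 kPa
Final effective stress: σ'_f = σ'_0 + Δσ = 43.026 + 18.805 = 61.831 kPa.
Normally consolidated clay, so the full stress increment lies on the virgin compression line:
S_c = C_c·H/(1+e₀)·log₁₀(σ'_f/σ'_0) = 0.25×3.4/(1+0.65)×log₁₀(61.831/43.026)
    = 0.51515 × 0.15748 = 0.08113 m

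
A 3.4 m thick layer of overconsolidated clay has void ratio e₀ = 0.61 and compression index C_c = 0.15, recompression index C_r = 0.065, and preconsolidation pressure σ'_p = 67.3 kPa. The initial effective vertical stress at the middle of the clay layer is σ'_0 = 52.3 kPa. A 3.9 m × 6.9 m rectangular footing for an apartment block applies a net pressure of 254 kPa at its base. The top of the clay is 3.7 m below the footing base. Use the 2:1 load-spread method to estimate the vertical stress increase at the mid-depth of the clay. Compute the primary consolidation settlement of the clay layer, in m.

Mid-depth of clay below the footing base: z = 3.7 + 3.4/2 = 5.4 m.
Stress increase at mid-clay by the 2:1 spreading method:
Δσ = qBL/((B+z)(L+z)) = 254×3.9×6.9/((3.9+5.4)(6.9+5.4)) = 59.753 kPa
Final effective stress: σ'_f = 52.3 + 59.753 = 112.05 kPa.
σ'_f = 112.05 > σ'_p = 67.3 kPa, so the stress path crosses the preconsolidation pressure — recompression up to σ'_p, then virgin compression beyond:
S_c = H/(1+e₀)·[C_r·log₁₀(σ'_p/σ'_0) + C_c·log₁₀(σ'_f/σ'_p)]
    = 3.4/1.61 × [0.065×log₁₀(67.3/52.3) + 0.15×log₁₀(112.05/67.3)]
    = 2.1118 × [0.0071184 + 0.03321] = 0.08517 m

S_c ≈ 0.0852 m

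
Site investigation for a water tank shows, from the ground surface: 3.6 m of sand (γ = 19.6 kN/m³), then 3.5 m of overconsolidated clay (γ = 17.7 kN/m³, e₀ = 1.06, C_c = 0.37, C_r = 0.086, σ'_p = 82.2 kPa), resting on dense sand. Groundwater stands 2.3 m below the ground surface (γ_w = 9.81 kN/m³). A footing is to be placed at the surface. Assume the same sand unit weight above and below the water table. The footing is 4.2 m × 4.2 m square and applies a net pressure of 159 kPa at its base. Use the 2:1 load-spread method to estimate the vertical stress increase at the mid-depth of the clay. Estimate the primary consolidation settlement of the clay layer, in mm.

Mid-depth of clay below the ground surface: z = 3.6 + 3.5/2 = 5.35 m.
Total vertical stress at mid-clay: σ_v = 19.6×3.6 + 17.7×1.75 = 101.53 kPa.
Pore pressure: u = 9.81×(5.35 − 2.3) = 29.921 kPa.
Initial effective stress: σ'_0 = σ_v − u = 101.53 − 29.921 = 71.609 kPa.
Stress increase at mid-clay by the 2:1 spreading method:
Δσ = qBL/((B+z)(L+z)) = 159×4.2×4.2/((4.2+5.35)(4.2+5.35)) = 30.753 kPa
Final effective stress: σ'_f = 71.609 + 30.753 = 102.36 kPa.
σ'_f = 102.36 > σ'_p = 82.2 kPa, so the stress path crosses the preconsolidation pressure — recompression up to σ'_p, then virgin compression beyond:
S_c = H/(1+e₀)·[C_r·log₁₀(σ'_p/σ'_0) + C_c·log₁₀(σ'_f/σ'_p)]
    = 3.5/2.06 × [0.086×log₁₀(82.2/71.609) + 0.37×log₁₀(102.36/82.2)]
    = 1.699 × [0.0051518 + 0.035246] = 0.06864 m

S_c ≈ 68.6 mm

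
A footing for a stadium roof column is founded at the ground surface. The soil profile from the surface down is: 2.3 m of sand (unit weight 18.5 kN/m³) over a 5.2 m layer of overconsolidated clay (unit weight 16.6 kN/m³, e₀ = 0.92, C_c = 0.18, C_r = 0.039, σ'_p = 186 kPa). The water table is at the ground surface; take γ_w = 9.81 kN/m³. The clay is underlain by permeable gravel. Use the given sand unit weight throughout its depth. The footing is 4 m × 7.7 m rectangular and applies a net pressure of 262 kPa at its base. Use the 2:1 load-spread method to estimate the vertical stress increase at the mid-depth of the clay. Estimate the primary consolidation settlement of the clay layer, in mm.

Mid-depth of clay below the ground surface: z = 2.3 + 5.2/2 = 4.9 m.
Total vertical stress at mid-clay: σ_v = 18.5×2.3 + 16.6×2.6 = 85.71 kPa.
Pore pressure: u = 9.81×(4.9 − 0) = 48.069 kPa.
Initial effective stress: σ'_0 = σ_v − u = 85.71 − 48.069 = 37.641 kPa.
Stress increase at mid-clay by the 2:1 spreading method:
Δσ = qBL/((B+z)(L+z)) = 262×4×7.7/((4+4.9)(7.7+4.9)) = 71.96 kPa
Final effective stress: σ'_f = 37.641 + 71.96 = 109.6 kPa.
σ'_f = 109.6 ≤ σ'_p = 186 kPa, so the clay remains overconsolidated and only the recompression index applies:
S_c = C_r·H/(1+e₀)·log₁₀(σ'_f/σ'_0) = 0.039×5.2/1.92×log₁₀(109.6/37.641)
    = 0.10562 × 0.46415 = 0.04903 m

S_c ≈ 49 mm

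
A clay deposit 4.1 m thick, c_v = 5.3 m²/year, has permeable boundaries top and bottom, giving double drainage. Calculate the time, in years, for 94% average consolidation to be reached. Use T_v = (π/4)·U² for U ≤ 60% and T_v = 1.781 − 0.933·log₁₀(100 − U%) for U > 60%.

Drainage path length: H_d = H/2 = 2.05 m (double drainage).
U > 60%: T_v = 1.781 − 0.933·log₁₀(100 − 94) = 1.055.
t = T_v·H_d²/c_v = 1.055×2.05²/5.3 = 0.8365 years.

t ≈ 0.837 years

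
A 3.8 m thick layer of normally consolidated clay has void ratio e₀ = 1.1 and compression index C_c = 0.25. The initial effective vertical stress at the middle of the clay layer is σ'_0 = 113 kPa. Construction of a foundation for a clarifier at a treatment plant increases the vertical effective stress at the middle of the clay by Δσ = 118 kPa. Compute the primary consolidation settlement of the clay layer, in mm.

Final effective stress: σ'_f = σ'_0 + Δσ = 113 + 118 = 231 kPa.
Normally consolidated clay, so the full stress increment lies on the virgin compression line:
S_c = C_c·H/(1+e₀)·log₁₀(σ'_f/σ'_0) = 0.25×3.8/(1+1.1)×log₁₀(231/113)
    = 0.45238 × 0.31053 = 0.1405 m

S_c ≈ 140 mm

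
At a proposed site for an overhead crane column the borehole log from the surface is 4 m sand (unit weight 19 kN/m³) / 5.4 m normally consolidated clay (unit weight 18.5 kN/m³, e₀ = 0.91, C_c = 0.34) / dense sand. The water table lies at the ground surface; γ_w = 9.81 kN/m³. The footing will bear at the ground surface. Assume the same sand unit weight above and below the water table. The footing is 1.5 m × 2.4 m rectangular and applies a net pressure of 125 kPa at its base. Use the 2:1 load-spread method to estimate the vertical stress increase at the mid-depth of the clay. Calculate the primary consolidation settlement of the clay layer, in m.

Mid-depth of clay below the ground surface: z = 4 + 5.4/2 = 6.7 m.
Total vertical stress at mid-clay: σ_v = 19×4 + 18.5×2.7 = 125.95 kPa.
Pore pressure: u = 9.81×(6.7 − 0) = 65.727 kPa.
Initial effective stress: σ'_0 = σ_v − u = 125.95 − 65.727 = 60.223 kPa.
Stress increase at mid-clay by the 2:1 spreading method:
Δσ = qBL/((B+z)(L+z)) = 125×1.5×2.4/((1.5+6.7)(2.4+6.7)) = 6.0306 kPa
Final effective stress: σ'_f = σ'_0 + Δσ = 60.223 + 6.0306 = 66.254 kPa.
Normally consolidated clay, so the full stress increment lies on the virgin compression line:
S_c = C_c·H/(1+e₀)·log₁₀(σ'_f/σ'_0) = 0.34×5.4/(1+0.91)×log₁₀(66.254/60.223)
    = 0.96126 × 0.04145 = 0.03984 m

S_c ≈ 0.0398 m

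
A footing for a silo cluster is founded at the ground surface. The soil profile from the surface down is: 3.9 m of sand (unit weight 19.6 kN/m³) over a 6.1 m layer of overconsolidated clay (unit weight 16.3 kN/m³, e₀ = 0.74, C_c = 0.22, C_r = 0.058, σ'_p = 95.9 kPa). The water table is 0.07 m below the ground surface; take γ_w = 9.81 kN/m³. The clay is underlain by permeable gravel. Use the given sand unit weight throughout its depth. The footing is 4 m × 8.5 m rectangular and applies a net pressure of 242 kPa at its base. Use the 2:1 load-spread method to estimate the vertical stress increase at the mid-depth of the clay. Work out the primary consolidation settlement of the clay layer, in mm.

Mid-depth of clay below the ground surface: z = 3.9 + 6.1/2 = 6.95 m.
Total vertical stress at mid-clay: σ_v = 19.6×3.9 + 16.3×3.05 = 126.16 kPa.
Pore pressure: u = 9.81×(6.95 − 0.07) = 67.493 kPa.
Initial effective stress: σ'_0 = σ_v − u = 126.16 − 67.493 = 58.667 kPa.
Stress increase at mid-clay by the 2:1 spreading method:
Δσ = qBL/((B+z)(L+z)) = 242×4×8.5/((4+6.95)(8.5+6.95)) = 48.635 kPa
Final effective stress: σ'_f = 58.667 + 48.635 = 107.3 kPa.
σ'_f = 107.3 > σ'_p = 95.9 kPa, so the stress path crosses the preconsolidation pressure — recompression up to σ'_p, then virgin compression beyond:
S_c = H/(1+e₀)·[C_r·log₁₀(σ'_p/σ'_0) + C_c·log₁₀(σ'_f/σ'_p)]
    = 6.1/1.74 × [0.058×log₁₀(95.9/58.667) + 0.22×log₁₀(107.3/95.9)]
    = 3.5057 × [0.012379 + 0.010732] = 0.08102 m

S_c ≈ 81 mm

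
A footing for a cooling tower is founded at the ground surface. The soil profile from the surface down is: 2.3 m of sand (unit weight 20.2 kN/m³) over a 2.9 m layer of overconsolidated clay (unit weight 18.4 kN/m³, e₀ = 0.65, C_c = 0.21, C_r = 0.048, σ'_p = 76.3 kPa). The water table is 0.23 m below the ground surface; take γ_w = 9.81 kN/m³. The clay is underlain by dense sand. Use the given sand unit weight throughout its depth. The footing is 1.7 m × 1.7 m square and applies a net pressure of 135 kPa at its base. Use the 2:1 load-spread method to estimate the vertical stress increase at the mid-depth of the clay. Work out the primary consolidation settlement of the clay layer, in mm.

S_c ≈ 10.7 mm

Mid-depth of clay below the ground surface: z = 2.3 + 2.9/2 = 3.75 m.
Total vertical stress at mid-clay: σ_v = 20.2×2.3 + 18.4×1.45 = 73.14 kPa.
Pore pressure: u = 9.81×(3.75 − 0.23) = 34.531 kPa.
Initial effective stress: σ'_0 = σ_v − u = 73.14 − 34.531 = 38.609 kPa.
Stress increase at mid-clay by the 2:1 spreading method:
Δσ = qBL/((B+z)(L+z)) = 135×1.7×1.7/((1.7+3.75)(1.7+3.75)) = 13.135 kPa
Final effective stress: σ'_f = 38.609 + 13.135 = 51.744 kPa.
σ'_f = 51.744 ≤ σ'_p = 76.3 kPa, so the clay remains overconsolidated and only the recompression index applies:
S_c = C_r·H/(1+e₀)·log₁₀(σ'_f/σ'_0) = 0.048×2.9/1.65×log₁₀(51.744/38.609)
    = 0.084365 × 0.12717 = 0.01073 m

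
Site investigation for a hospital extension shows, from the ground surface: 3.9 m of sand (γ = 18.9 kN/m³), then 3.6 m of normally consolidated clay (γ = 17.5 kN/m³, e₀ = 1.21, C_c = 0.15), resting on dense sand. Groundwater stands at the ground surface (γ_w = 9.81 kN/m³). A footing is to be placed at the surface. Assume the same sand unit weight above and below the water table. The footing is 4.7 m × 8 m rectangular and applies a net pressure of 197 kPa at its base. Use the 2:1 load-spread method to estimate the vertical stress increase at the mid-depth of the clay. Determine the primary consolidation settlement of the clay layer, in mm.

S_c ≈ 76.4 mm

Mid-depth of clay below the ground surface: z = 3.9 + 3.6/2 = 5.7 m.
Total vertical stress at mid-clay: σ_v = 18.9×3.9 + 17.5×1.8 = 105.21 kPa.
Pore pressure: u = 9.81×(5.7 − 0) = 55.917 kPa.
Initial effective stress: σ'_0 = σ_v − u = 105.21 − 55.917 = 49.293 kPa.
Stress increase at mid-clay by the 2:1 spreading method:
Δσ = qBL/((B+z)(L+z)) = 197×4.7×8/((4.7+5.7)(8+5.7)) = 51.988 kPa
Final effective stress: σ'_f = σ'_0 + Δσ = 49.293 + 51.988 = 101.28 kPa.
Normally consolidated clay, so the full stress increment lies on the virgin compression line:
S_c = C_c·H/(1+e₀)·log₁₀(σ'_f/σ'_0) = 0.15×3.6/(1+1.21)×log₁₀(101.28/49.293)
    = 0.24434 × 0.31274 = 0.07641 m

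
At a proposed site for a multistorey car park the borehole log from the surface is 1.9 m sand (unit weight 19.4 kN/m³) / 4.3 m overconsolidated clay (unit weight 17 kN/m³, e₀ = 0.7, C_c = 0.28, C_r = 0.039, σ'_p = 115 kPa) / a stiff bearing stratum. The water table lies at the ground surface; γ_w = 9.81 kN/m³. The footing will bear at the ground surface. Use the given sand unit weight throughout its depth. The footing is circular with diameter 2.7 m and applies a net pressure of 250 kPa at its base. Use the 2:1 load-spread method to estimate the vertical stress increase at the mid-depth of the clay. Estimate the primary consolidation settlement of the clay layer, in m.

S_c ≈ 0.0335 m

Mid-depth of clay below the ground surface: z = 1.9 + 4.3/2 = 4.05 m.
Total vertical stress at mid-clay: σ_v = 19.4×1.9 + 17×2.15 = 73.41 kPa.
Pore pressure: u = 9.81×(4.05 − 0) = 39.73 kPa.
Initial effective stress: σ'_0 = σ_v − u = 73.41 − 39.73 = 33.68 kPa.
Stress increase at mid-clay by the 2:1 spreading method:
Δσ ≈ qD²/(D+z)² = 250×2.7²/(2.7+4.05)² = 40 kPa
Final effective stress: σ'_f = 33.68 + 40 = 73.68 kPa.
σ'_f = 73.68 ≤ σ'_p = 115 kPa, so the clay remains overconsolidated and only the recompression index applies:
S_c = C_r·H/(1+e₀)·log₁₀(σ'_f/σ'_0) = 0.039×4.3/1.7×log₁₀(73.68/33.68)
    = 0.098647 × 0.33998 = 0.03354 m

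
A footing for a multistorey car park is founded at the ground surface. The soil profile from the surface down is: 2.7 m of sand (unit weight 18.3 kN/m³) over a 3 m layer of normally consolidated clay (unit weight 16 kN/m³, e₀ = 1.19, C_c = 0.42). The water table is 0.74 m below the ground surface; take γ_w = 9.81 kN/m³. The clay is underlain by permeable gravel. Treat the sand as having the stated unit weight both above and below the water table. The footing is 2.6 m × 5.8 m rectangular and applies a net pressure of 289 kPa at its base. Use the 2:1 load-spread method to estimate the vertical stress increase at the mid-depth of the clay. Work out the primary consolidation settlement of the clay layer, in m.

S_c ≈ 0.241 m

Mid-depth of clay below the ground surface: z = 2.7 + 3/2 = 4.2 m.
Total vertical stress at mid-clay: σ_v = 18.3×2.7 + 16×1.5 = 73.41 kPa.
Pore pressure: u = 9.81×(4.2 − 0.74) = 33.943 kPa.
Initial effective stress: σ'_0 = σ_v − u = 73.41 − 33.943 = 39.467 kPa.
Stress increase at mid-clay by the 2:1 spreading method:
Δσ = qBL/((B+z)(L+z)) = 289×2.6×5.8/((2.6+4.2)(5.8+4.2)) = 64.09 kPa
Final effective stress: σ'_f = σ'_0 + Δσ = 39.467 + 64.09 = 103.56 kPa.
Normally consolidated clay, so the full stress increment lies on the virgin compression line:
S_c = C_c·H/(1+e₀)·log₁₀(σ'_f/σ'_0) = 0.42×3/(1+1.19)×log₁₀(103.56/39.467)
    = 0.57534 × 0.41896 = 0.241 m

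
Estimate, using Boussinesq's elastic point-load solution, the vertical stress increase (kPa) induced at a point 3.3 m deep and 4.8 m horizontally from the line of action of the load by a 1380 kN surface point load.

Δσ_z ≈ 3.53 kPa

Boussinesq vertical stress below a point load on an elastic half-space:
Δσ_z = 3P/(2πz²) · [1 + (r/z)²]^(−5/2)
r/z = 4.8/3.3 = 1.4545; [1+(r/z)²]^(−5/2) = 0.058359.
Δσ_z = 3×1380/(2π×3.3²) × 0.058359 = 60.505 × 0.058359 = 3.531 kPa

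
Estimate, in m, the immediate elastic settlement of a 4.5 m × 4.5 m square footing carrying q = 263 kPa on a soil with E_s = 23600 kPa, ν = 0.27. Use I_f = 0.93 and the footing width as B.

S_e ≈ 0.0432 m

Immediate (elastic) settlement: S_e = q·B·(1−ν²)/E_s · I_f.
S_e = 263 × 4.5 × (1 − 0.27²) / 23600 × 0.93
    = 263 × 4.5 × 0.9271 / 23600 × 0.93
    = 0.04324 m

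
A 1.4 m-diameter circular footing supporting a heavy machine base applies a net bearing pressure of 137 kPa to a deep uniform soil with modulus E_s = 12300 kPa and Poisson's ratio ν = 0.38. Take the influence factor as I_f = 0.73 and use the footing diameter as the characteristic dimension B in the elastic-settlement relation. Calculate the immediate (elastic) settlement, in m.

S_e ≈ 0.00974 m

Immediate (elastic) settlement: S_e = q·B·(1−ν²)/E_s · I_f.
S_e = 137 × 1.4 × (1 − 0.38²) / 12300 × 0.73
    = 137 × 1.4 × 0.8556 / 12300 × 0.73
    = 0.00974 m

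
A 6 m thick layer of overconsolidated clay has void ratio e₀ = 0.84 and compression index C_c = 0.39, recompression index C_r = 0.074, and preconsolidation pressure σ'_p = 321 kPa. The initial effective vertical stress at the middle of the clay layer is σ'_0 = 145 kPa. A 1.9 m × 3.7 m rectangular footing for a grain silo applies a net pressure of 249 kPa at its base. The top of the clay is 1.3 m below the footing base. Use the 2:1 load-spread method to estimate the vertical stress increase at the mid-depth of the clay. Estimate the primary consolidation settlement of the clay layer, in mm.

Mid-depth of clay below the footing base: z = 1.3 + 6/2 = 4.3 m.
Stress increase at mid-clay by the 2:1 spreading method:
Δσ = qBL/((B+z)(L+z)) = 249×1.9×3.7/((1.9+4.3)(3.7+4.3)) = 35.292 kPa
Final effective stress: σ'_f = 145 + 35.292 = 180.29 kPa.
σ'_f = 180.29 ≤ σ'_p = 321 kPa, so the clay remains overconsolidated and only the recompression index applies:
S_c = C_r·H/(1+e₀)·log₁₀(σ'_f/σ'_0) = 0.074×6/1.84×log₁₀(180.29/145)
    = 0.24131 × 0.094604 = 0.02283 m

S_c ≈ 22.8 mm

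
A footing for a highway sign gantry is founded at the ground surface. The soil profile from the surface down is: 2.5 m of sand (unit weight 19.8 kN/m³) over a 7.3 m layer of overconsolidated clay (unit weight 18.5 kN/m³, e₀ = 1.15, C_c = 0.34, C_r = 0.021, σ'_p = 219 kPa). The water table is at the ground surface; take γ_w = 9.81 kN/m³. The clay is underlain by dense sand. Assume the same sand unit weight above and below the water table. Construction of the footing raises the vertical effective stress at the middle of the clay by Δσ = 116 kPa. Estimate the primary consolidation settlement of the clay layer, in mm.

S_c ≈ 34.5 mm

Mid-depth of clay below the ground surface: z = 2.5 + 7.3/2 = 6.15 m.
Total vertical stress at mid-clay: σ_v = 19.8×2.5 + 18.5×3.65 = 117.02 kPa.
Pore pressure: u = 9.81×(6.15 − 0) = 60.332 kPa.
Initial effective stress: σ'_0 = σ_v − u = 117.02 − 60.332 = 56.688 kPa.
Final effective stress: σ'_f = 56.688 + 116 = 172.69 kPa.
σ'_f = 172.69 ≤ σ'_p = 219 kPa, so the clay remains overconsolidated and only the recompression index applies:
S_c = C_r·H/(1+e₀)·log₁₀(σ'_f/σ'_0) = 0.021×7.3/2.15×log₁₀(172.69/56.688)
    = 0.071301 × 0.48378 = 0.03449 m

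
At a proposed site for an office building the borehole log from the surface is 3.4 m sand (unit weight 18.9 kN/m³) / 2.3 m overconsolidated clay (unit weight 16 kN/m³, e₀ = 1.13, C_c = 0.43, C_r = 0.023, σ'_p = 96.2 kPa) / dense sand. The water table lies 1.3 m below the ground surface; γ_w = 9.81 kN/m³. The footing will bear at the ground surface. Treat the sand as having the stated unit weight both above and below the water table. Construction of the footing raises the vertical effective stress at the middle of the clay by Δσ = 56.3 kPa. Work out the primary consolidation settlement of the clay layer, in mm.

Mid-depth of clay below the ground surface: z = 3.4 + 2.3/2 = 4.55 m.
Total vertical stress at mid-clay: σ_v = 18.9×3.4 + 16×1.15 = 82.66 kPa.
Pore pressure: u = 9.81×(4.55 − 1.3) = 31.883 kPa.
Initial effective stress: σ'_0 = σ_v − u = 82.66 − 31.883 = 50.777 kPa.
Final effective stress: σ'_f = 50.777 + 56.3 = 107.08 kPa.
σ'_f = 107.08 > σ'_p = 96.2 kPa, so the stress path crosses the preconsolidation pressure — recompression up to σ'_p, then virgin compression beyond:
S_c = H/(1+e₀)·[C_r·log₁₀(σ'_p/σ'_0) + C_c·log₁₀(σ'_f/σ'_p)]
    = 2.3/2.13 × [0.023×log₁₀(96.2/50.777) + 0.43×log₁₀(107.08/96.2)]
    = 1.0798 × [0.0063827 + 0.020009] = 0.0285 m

S_c ≈ 28.5 mm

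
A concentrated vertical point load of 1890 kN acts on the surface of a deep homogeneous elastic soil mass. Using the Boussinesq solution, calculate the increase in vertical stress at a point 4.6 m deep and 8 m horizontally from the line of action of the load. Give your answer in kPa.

Δσ_z ≈ 1.31 kPa

Boussinesq vertical stress below a point load on an elastic half-space:
Δσ_z = 3P/(2πz²) · [1 + (r/z)²]^(−5/2)
r/z = 8/4.6 = 1.7391; [1+(r/z)²]^(−5/2) = 0.030775.
Δσ_z = 3×1890/(2π×4.6²) × 0.030775 = 42.647 × 0.030775 = 1.312 kPa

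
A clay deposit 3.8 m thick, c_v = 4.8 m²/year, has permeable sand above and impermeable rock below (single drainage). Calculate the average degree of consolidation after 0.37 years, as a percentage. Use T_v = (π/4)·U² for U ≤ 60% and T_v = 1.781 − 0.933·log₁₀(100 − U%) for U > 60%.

Drainage path length: H_d = H = 3.8 m (single drainage).
T_v = c_v·t/H_d² = 4.8×0.37/3.8² = 0.12299.
T_v = 0.12299 corresponds to the U ≤ 60% branch:
U = √(4T_v/π) = 0.3957

U ≈ 39.6 %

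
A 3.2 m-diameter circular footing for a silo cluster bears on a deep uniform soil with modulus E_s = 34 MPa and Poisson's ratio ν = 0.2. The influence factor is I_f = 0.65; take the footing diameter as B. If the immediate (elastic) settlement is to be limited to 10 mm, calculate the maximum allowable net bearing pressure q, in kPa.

E_s = 34 MPa = 34000 kPa.
S_e = q·B·(1−ν²)/E_s · I_f  ⇒  q = S_e·E_s / (B·(1−ν²)·I_f).
q = 0.01 × 34000 / (3.2 × 0.96 × 0.65) = 170.3 kPa

q ≈ 170 kPa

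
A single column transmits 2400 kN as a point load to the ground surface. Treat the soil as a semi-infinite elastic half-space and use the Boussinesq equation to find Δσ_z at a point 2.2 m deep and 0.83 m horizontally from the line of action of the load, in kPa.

Δσ_z ≈ 170 kPa

Boussinesq vertical stress below a point load on an elastic half-space:
Δσ_z = 3P/(2πz²) · [1 + (r/z)²]^(−5/2)
r/z = 0.83/2.2 = 0.37727; [1+(r/z)²]^(−5/2) = 0.717.
Δσ_z = 3×2400/(2π×2.2²) × 0.717 = 236.76 × 0.717 = 169.8 kPa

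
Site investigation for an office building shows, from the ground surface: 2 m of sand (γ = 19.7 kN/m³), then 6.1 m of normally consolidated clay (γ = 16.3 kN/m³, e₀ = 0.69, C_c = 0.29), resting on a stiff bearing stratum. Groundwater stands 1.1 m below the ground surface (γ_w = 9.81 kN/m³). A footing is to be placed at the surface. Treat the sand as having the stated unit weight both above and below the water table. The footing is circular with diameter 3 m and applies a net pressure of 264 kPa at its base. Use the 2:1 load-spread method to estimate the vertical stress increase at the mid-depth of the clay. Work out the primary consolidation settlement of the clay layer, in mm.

S_c ≈ 249 mm

Mid-depth of clay below the ground surface: z = 2 + 6.1/2 = 5.05 m.
Total vertical stress at mid-clay: σ_v = 19.7×2 + 16.3×3.05 = 89.115 kPa.
Pore pressure: u = 9.81×(5.05 − 1.1) = 38.75 kPa.
Initial effective stress: σ'_0 = σ_v − u = 89.115 − 38.75 = 50.365 kPa.
Stress increase at mid-clay by the 2:1 spreading method:
Δσ ≈ qD²/(D+z)² = 264×3²/(3+5.05)² = 36.665 kPa
Final effective stress: σ'_f = σ'_0 + Δσ = 50.365 + 36.665 = 87.03 kPa.
Normally consolidated clay, so the full stress increment lies on the virgin compression line:
S_c = C_c·H/(1+e₀)·log₁₀(σ'_f/σ'_0) = 0.29×6.1/(1+0.69)×log₁₀(87.03/50.365)
    = 1.0467 × 0.23754 = 0.2486 m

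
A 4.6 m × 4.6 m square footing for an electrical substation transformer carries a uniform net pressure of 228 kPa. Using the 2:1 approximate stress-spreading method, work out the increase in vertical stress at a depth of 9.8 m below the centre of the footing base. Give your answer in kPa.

By the 2:1 method the load spreads at 1 horizontal : 2 vertical, so at depth z the loaded area has grown by z in each plan dimension:
Δσ = qBL/((B+z)(L+z)) = 228×4.6×4.6/((4.6+9.8)(4.6+9.8)) = 23.266 kPa

Δσ_z ≈ 23.3 kPa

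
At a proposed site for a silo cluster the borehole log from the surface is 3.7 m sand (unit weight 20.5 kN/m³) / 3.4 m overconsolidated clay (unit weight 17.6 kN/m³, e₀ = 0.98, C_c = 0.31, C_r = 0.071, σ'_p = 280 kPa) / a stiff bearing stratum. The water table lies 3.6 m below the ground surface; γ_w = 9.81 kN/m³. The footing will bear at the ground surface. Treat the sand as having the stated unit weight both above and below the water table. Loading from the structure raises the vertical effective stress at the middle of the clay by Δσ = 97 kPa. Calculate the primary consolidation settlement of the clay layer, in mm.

Mid-depth of clay below the ground surface: z = 3.7 + 3.4/2 = 5.4 m.
Total vertical stress at mid-clay: σ_v = 20.5×3.7 + 17.6×1.7 = 105.77 kPa.
Pore pressure: u = 9.81×(5.4 − 3.6) = 17.658 kPa.
Initial effective stress: σ'_0 = σ_v − u = 105.77 − 17.658 = 88.112 kPa.
Final effective stress: σ'_f = 88.112 + 97 = 185.11 kPa.
σ'_f = 185.11 ≤ σ'_p = 280 kPa, so the clay remains overconsolidated and only the recompression index applies:
S_c = C_r·H/(1+e₀)·log₁₀(σ'_f/σ'_0) = 0.071×3.4/1.98×log₁₀(185.11/88.112)
    = 0.12192 × 0.32239 = 0.03931 m

S_c ≈ 39.3 mm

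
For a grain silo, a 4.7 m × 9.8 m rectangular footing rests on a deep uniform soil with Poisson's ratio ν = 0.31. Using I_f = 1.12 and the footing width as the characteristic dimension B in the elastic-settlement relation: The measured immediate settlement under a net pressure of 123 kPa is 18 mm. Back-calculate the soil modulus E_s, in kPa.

E_s ≈ 32500 kPa

S_e = q·B·(1−ν²)/E_s · I_f  ⇒  E_s = q·B·(1−ν²)·I_f / S_e.
E_s = 123 × 4.7 × 0.9039 × 1.12 / 0.018 = 32510 kPa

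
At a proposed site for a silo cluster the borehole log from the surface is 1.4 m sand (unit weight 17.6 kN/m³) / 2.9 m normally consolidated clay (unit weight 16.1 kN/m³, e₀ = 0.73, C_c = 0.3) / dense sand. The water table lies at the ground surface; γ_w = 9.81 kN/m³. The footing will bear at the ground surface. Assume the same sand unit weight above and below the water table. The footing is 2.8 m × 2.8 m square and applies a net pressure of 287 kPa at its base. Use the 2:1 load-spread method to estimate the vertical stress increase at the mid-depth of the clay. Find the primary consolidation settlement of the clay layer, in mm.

Mid-depth of clay below the ground surface: z = 1.4 + 2.9/2 = 2.85 m.
Total vertical stress at mid-clay: σ_v = 17.6×1.4 + 16.1×1.45 = 47.985 kPa.
Pore pressure: u = 9.81×(2.85 − 0) = 27.959 kPa.
Initial effective stress: σ'_0 = σ_v − u = 47.985 − 27.959 = 20.026 kPa.
Stress increase at mid-clay by the 2:1 spreading method:
Δσ = qBL/((B+z)(L+z)) = 287×2.8×2.8/((2.8+2.85)(2.8+2.85)) = 70.486 kPa
Final effective stress: σ'_f = σ'_0 + Δσ = 20.026 + 70.486 = 90.512 kPa.
Normally consolidated clay, so the full stress increment lies on the virgin compression line:
S_c = C_c·H/(1+e₀)·log₁₀(σ'_f/σ'_0) = 0.3×2.9/(1+0.73)×log₁₀(90.512/20.026)
    = 0.50289 × 0.65511 = 0.3294 m

S_c ≈ 329 mm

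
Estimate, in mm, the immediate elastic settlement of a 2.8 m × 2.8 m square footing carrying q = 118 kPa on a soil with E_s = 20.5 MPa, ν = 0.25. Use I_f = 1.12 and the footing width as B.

Immediate (elastic) settlement: S_e = q·B·(1−ν²)/E_s · I_f.
E_s = 20.5 MPa = 20500 kPa.
S_e = 118 × 2.8 × (1 − 0.25²) / 20500 × 1.12
    = 118 × 2.8 × 0.9375 / 20500 × 1.12
    = 0.01692 m = 16.92 mm

S_e ≈ 16.9 mm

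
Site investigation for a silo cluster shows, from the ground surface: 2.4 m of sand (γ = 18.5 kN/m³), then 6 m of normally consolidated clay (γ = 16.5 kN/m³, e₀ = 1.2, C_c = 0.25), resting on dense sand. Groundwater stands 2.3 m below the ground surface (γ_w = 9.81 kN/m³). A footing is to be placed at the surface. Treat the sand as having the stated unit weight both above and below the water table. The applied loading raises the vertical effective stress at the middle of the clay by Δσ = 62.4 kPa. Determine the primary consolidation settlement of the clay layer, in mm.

S_c ≈ 203 mm

Mid-depth of clay below the ground surface: z = 2.4 + 6/2 = 5.4 m.
Total vertical stress at mid-clay: σ_v = 18.5×2.4 + 16.5×3 = 93.9 kPa.
Pore pressure: u = 9.81×(5.4 − 2.3) = 30.411 kPa.
Initial effective stress: σ'_0 = σ_v − u = 93.9 − 30.411 = 63.489 kPa.
Final effective stress: σ'_f = σ'_0 + Δσ = 63.489 + 62.4 = 125.89 kPa.
Normally consolidated clay, so the full stress increment lies on the virgin compression line:
S_c = C_c·H/(1+e₀)·log₁₀(σ'_f/σ'_0) = 0.25×6/(1+1.2)×log₁₀(125.89/63.489)
    = 0.68182 × 0.29729 = 0.2027 m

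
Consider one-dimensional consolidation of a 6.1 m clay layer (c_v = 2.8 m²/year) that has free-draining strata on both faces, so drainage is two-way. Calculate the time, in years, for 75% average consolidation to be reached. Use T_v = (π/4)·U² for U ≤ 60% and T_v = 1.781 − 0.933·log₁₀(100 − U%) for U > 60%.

t ≈ 1.58 years

Drainage path length: H_d = H/2 = 3.05 m (double drainage).
U > 60%: T_v = 1.781 − 0.933·log₁₀(100 − 75) = 0.47672.
t = T_v·H_d²/c_v = 0.47672×3.05²/2.8 = 1.584 years.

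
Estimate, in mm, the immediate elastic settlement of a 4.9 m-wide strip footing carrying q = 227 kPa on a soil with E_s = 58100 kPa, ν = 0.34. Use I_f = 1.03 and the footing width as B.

S_e ≈ 17.4 mm

Immediate (elastic) settlement: S_e = q·B·(1−ν²)/E_s · I_f.
S_e = 227 × 4.9 × (1 − 0.34²) / 58100 × 1.03
    = 227 × 4.9 × 0.8844 / 58100 × 1.03
    = 0.01744 m = 17.44 mm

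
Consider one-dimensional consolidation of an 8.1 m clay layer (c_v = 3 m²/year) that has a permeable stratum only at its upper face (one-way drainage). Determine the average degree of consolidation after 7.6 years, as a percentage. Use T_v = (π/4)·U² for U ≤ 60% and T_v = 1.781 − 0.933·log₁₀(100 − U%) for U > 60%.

U ≈ 65.6 %

Drainage path length: H_d = H = 8.1 m (single drainage).
T_v = c_v·t/H_d² = 3×7.6/8.1² = 0.34751.
T_v = 0.34751 corresponds to the U > 60% branch:
U = 1 − 10^((1.781 − T_v)/0.933)/100 = 0.6561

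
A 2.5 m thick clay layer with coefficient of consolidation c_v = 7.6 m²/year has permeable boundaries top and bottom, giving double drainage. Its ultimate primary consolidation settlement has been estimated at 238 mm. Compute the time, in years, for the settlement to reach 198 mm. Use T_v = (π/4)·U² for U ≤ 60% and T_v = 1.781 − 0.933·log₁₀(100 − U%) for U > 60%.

t ≈ 0.131 years

Drainage path length: H_d = H/2 = 1.25 m (double drainage).
U = S(t)/S_ult = 198/238 = 0.8319.
U > 60%: T_v = 1.781 − 0.933·log₁₀(100 − 83.193) = 0.63762.
t = T_v·H_d²/c_v = 0.63762×1.25²/7.6 = 0.1311 years.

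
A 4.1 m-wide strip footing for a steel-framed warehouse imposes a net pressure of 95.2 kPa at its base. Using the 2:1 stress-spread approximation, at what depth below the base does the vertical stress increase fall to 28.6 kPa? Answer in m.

2:1 spreading — at depth z the loaded area has grown by z in each plan dimension:
qB/(B+z) = Δσ_z ⇒ z = qB/Δσ_z − B = 95.2×4.1/28.6 − 4.1 = 9.548 m

z ≈ 9.55 m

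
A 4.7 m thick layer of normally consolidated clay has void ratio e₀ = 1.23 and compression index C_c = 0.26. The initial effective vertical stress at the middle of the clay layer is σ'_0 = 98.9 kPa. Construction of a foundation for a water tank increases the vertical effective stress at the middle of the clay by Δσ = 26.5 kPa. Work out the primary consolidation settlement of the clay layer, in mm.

S_c ≈ 56.5 mm

Final effective stress: σ'_f = σ'_0 + Δσ = 98.9 + 26.5 = 125.4 kPa.
Normally consolidated clay, so the full stress increment lies on the virgin compression line:
S_c = C_c·H/(1+e₀)·log₁₀(σ'_f/σ'_0) = 0.26×4.7/(1+1.23)×log₁₀(125.4/98.9)
    = 0.54798 × 0.1031 = 0.0565 m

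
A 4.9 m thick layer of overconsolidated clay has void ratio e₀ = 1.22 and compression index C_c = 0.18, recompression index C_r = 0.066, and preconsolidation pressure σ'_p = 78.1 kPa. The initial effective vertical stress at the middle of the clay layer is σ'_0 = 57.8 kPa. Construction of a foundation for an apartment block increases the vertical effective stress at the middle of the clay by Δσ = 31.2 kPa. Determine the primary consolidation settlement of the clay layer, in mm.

Final effective stress: σ'_f = 57.8 + 31.2 = 89 kPa.
σ'_f = 89 > σ'_p = 78.1 kPa, so the stress path crosses the preconsolidation pressure — recompression up to σ'_p, then virgin compression beyond:
S_c = H/(1+e₀)·[C_r·log₁₀(σ'_p/σ'_0) + C_c·log₁₀(σ'_f/σ'_p)]
    = 4.9/2.22 × [0.066×log₁₀(78.1/57.8) + 0.18×log₁₀(89/78.1)]
    = 2.2072 × [0.0086277 + 0.010213] = 0.04159 m

S_c ≈ 41.6 mm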